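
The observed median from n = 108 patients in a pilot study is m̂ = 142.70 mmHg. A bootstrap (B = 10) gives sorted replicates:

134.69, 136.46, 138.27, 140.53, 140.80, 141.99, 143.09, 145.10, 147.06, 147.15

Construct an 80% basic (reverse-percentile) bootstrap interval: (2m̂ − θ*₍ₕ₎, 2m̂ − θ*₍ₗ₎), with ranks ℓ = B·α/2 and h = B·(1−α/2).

Percentile endpoints at ranks 1 and 9: θ*₍1₎ = 134.69, θ*₍9₎ = 147.06.
Basic interval reflects these around m̂:
  lower = 2 × 142.70 − 147.06 = 138.34
  upper = 2 × 142.70 − 134.69 = 150.71

(138.34, 150.71)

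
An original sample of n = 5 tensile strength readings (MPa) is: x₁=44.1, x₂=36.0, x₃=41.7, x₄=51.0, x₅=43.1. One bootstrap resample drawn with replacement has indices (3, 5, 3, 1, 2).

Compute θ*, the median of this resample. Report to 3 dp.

θ* = 41.700

Resample values: 41.7, 43.1, 41.7, 44.1, 36.0.
Sorted: 36.0, 41.7, 41.7, 43.1, 44.1
Median = middle value = 41.700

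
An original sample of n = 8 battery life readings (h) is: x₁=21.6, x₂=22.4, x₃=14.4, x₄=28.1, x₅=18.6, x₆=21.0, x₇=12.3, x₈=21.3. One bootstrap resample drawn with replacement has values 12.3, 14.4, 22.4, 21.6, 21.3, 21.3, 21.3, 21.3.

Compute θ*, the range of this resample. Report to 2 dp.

Range = 22.4 − 12.3 = 10.10

θ* = 10.10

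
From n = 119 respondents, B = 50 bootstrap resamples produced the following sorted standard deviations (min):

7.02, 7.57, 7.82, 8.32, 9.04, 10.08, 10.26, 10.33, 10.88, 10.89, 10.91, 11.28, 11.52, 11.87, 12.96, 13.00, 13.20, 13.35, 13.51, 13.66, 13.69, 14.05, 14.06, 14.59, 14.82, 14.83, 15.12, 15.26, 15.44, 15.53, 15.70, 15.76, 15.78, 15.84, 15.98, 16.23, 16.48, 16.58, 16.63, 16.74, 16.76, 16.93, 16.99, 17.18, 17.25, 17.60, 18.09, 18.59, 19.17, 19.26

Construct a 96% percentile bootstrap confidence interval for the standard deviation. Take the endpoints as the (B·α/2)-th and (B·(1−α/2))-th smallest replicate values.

(7.02, 19.17)

α = 0.04; lower rank = 50 × 0.020 = 1; upper rank = 50 × 0.980 = 49.
The 1st smallest replicate is 7.02; the 49th is 19.17.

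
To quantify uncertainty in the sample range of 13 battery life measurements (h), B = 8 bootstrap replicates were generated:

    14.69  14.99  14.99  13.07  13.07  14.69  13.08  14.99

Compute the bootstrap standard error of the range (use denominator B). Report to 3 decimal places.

SE* = 0.878

Bootstrap SE is the standard deviation of the 8 replicate ranges.
Mean of replicates: (14.69 + 14.99 + 14.99 + 13.07 + 13.07 + 14.69 + 13.08 + 14.99) / 8 = 113.5700 / 8 = 14.1962
Sum of squared deviations: (+0.4938)² + (+0.7938)² + (+0.7938)² + (−1.1262)² + (−1.1262)² + (+0.4938)² + (−1.1162)² + (+0.7938)² = 6.1606
Variance = 6.1606 / 8 = 0.7701
SE* = √0.7701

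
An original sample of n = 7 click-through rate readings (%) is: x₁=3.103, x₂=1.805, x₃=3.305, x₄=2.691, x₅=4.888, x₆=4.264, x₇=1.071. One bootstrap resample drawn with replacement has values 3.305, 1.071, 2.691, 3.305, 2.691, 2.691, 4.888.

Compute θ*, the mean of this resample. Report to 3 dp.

Mean = (3.305 + 1.071 + 2.691 + 3.305 + 2.691 + 2.691 + 4.888) / 7 = 20.6420 / 7 = 2.949

θ* = 2.949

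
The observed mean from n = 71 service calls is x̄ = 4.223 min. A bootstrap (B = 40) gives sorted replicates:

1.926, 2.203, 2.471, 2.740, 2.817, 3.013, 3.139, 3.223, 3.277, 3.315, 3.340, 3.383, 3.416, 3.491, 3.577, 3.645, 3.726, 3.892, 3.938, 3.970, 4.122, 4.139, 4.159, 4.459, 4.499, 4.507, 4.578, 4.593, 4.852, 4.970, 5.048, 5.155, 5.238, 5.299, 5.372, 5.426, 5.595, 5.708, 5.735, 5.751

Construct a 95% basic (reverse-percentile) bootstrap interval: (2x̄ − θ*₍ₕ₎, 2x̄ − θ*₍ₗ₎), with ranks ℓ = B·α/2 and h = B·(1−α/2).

(2.711, 6.520)

Percentile endpoints at ranks 1 and 39: θ*₍1₎ = 1.926, θ*₍39₎ = 5.735.
Basic interval reflects these around x̄:
  lower = 2 × 4.223 − 5.735 = 2.711
  upper = 2 × 4.223 − 1.926 = 6.520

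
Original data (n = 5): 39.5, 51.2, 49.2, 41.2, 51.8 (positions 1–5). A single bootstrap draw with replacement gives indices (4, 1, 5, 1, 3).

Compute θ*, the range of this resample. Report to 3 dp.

Resample values: 41.2, 39.5, 51.8, 39.5, 49.2.
Range = 51.8 − 39.5 = 12.300

θ* = 12.300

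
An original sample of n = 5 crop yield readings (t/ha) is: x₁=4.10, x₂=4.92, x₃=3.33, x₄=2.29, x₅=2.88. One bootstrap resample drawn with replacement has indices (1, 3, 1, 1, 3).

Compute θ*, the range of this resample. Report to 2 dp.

θ* = 0.77

Resample values: 4.10, 3.33, 4.10, 4.10, 3.33.
Range = 4.10 − 3.33 = 0.77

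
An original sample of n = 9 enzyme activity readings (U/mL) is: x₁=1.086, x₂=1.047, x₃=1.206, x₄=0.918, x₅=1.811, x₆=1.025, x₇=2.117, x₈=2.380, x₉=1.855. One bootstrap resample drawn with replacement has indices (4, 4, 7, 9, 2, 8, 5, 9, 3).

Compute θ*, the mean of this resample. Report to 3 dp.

θ* = 1.567

Resample values: 0.918, 0.918, 2.117, 1.855, 1.047, 2.380, 1.811, 1.855, 1.206.
Mean = (0.918 + 0.918 + 2.117 + 1.855 + 1.047 + 2.380 + 1.811 + 1.855 + 1.206) / 9 = 14.1070 / 9 = 1.567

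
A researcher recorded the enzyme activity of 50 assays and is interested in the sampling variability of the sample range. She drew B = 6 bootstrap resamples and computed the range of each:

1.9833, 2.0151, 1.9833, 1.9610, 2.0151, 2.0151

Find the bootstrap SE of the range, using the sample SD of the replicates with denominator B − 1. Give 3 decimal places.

SE* = 0.023

Bootstrap SE is the standard deviation of the 6 replicate ranges.
Mean of replicates: (1.9833 + 2.0151 + 1.9833 + 1.9610 + 2.0151 + 2.0151) / 6 = 11.97290 / 6 = 1.99548
Sum of squared deviations: (−0.01218)² + (+0.01962)² + (−0.01218)² + (−0.03448)² + (+0.01962)² + (+0.01962)² = 0.00264
Variance = 0.00264 / 5 = 0.00053
SE* = √0.00053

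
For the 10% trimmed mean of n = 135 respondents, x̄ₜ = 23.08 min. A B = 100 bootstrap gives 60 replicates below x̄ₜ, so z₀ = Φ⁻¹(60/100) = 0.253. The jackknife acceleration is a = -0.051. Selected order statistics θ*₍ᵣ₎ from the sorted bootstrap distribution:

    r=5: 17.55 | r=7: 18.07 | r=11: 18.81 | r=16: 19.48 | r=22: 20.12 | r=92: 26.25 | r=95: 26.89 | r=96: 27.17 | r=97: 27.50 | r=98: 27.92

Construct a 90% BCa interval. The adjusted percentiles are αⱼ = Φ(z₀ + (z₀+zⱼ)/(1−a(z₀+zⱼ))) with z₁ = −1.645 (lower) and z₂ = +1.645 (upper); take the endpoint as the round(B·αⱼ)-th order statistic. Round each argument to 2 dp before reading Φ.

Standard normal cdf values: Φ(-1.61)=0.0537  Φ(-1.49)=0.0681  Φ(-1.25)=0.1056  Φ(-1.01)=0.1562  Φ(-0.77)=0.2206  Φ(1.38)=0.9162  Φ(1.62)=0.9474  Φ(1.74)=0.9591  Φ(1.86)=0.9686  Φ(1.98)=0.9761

Lower: z₀ + z₁ = 0.253 + (-1.645) = -1.392; 1 − a(z₀+z₁) = 1 − (-0.051)(-1.392) = 0.9290; argument = 0.253 + (-1.392)/0.9290 = -1.2454 → -1.25.
α₁ = Φ(-1.25) = 0.1056; rank = round(100 × 0.1056) = 11; θ*₍11₎ = 18.81.
Upper: z₀ + z₂ = 1.898; 1 − a(z₀+z₂) = 1.0968; argument = 1.9835 → 1.98; α₂ = 0.9761; rank = 98; θ*₍98₎ = 27.92.

(18.81, 27.92)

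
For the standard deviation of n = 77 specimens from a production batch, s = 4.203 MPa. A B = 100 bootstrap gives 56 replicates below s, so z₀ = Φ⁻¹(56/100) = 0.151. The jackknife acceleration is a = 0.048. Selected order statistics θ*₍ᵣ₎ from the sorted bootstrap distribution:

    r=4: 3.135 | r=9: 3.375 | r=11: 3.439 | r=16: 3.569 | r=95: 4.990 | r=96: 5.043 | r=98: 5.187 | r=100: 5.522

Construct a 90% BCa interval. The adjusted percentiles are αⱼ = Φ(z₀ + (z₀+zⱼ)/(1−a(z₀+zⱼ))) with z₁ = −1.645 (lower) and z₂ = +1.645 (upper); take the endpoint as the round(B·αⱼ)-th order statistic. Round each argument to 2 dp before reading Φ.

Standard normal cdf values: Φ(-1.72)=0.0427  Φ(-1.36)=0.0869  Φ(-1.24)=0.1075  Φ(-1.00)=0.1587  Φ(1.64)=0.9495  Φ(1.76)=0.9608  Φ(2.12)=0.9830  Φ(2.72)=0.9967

Lower: z₀ + z₁ = 0.151 + (-1.645) = -1.494; 1 − a(z₀+z₁) = 1 − (0.048)(-1.494) = 1.0717; argument = 0.151 + (-1.494)/1.0717 = -1.2430 → -1.24.
α₁ = Φ(-1.24) = 0.1075; rank = round(100 × 0.1075) = 11; θ*₍11₎ = 3.439.
Upper: z₀ + z₂ = 1.796; 1 − a(z₀+z₂) = 0.9138; argument = 2.1164 → 2.12; α₂ = 0.9830; rank = 98; θ*₍98₎ = 5.187.

(3.439, 5.187)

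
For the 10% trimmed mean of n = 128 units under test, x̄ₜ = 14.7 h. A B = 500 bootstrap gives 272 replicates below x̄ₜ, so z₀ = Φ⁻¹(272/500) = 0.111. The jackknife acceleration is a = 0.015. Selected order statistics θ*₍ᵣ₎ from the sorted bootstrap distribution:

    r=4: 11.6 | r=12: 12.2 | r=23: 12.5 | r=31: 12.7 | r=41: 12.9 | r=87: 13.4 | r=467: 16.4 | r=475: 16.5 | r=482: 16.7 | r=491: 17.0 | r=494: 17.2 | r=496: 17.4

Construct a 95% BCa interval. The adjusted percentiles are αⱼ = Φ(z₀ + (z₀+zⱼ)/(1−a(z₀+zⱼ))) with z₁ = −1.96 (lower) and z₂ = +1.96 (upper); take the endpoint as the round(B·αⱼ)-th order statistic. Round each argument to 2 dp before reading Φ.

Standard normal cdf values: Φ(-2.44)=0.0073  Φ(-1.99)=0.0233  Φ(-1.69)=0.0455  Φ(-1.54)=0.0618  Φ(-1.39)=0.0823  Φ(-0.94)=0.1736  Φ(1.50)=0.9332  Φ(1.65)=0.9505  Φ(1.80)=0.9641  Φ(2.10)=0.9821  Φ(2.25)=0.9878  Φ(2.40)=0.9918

(12.5, 17.2)

Lower: z₀ + z₁ = 0.111 + (-1.960) = -1.849; 1 − a(z₀+z₁) = 1 − (0.015)(-1.849) = 1.0277; argument = 0.111 + (-1.849)/1.0277 = -1.6881 → -1.69.
α₁ = Φ(-1.69) = 0.0455; rank = round(500 × 0.0455) = 23; θ*₍23₎ = 12.5.
Upper: z₀ + z₂ = 2.071; 1 − a(z₀+z₂) = 0.9689; argument = 2.2484 → 2.25; α₂ = 0.9878; rank = 494; θ*₍494₎ = 17.2.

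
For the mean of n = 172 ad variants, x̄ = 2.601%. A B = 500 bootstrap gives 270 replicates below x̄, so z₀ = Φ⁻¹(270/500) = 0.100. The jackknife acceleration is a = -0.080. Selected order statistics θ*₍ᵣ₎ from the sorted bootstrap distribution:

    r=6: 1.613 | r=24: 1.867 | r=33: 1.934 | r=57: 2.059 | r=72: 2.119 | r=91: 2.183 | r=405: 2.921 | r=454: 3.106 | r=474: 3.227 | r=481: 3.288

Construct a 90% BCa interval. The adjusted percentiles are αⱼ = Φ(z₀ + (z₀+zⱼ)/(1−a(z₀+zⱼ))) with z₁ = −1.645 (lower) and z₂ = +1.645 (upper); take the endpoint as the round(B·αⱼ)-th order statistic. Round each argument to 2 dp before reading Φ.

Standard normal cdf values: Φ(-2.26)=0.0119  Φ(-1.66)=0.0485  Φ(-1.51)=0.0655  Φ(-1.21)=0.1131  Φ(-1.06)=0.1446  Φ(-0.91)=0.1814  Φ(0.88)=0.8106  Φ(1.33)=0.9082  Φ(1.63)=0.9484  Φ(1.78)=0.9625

Lower: z₀ + z₁ = 0.100 + (-1.645) = -1.545; 1 − a(z₀+z₁) = 1 − (-0.080)(-1.545) = 0.8764; argument = 0.100 + (-1.545)/0.8764 = -1.6629 → -1.66.
α₁ = Φ(-1.66) = 0.0485; rank = round(500 × 0.0485) = 24; θ*₍24₎ = 1.867.
Upper: z₀ + z₂ = 1.745; 1 − a(z₀+z₂) = 1.1396; argument = 1.6312 → 1.63; α₂ = 0.9484; rank = 474; θ*₍474₎ = 3.227.

(1.867, 3.227)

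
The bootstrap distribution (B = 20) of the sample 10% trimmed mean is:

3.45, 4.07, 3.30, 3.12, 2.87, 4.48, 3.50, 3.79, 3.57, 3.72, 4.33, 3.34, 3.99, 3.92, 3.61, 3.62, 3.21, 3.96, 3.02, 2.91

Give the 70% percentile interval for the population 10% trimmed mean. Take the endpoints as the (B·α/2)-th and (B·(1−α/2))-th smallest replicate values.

Sorted replicates: 2.87, 2.91, 3.02, 3.12, 3.21, 3.30, 3.34, 3.45, 3.50, 3.57, 3.61, 3.62, 3.72, 3.79, 3.92, 3.96, 3.99, 4.07, 4.33, 4.48
α = 0.30; lower rank = 20 × 0.150 = 3; upper rank = 20 × 0.850 = 17.
The 3rd smallest replicate is 3.02; the 17th is 3.99.

(3.02, 3.99)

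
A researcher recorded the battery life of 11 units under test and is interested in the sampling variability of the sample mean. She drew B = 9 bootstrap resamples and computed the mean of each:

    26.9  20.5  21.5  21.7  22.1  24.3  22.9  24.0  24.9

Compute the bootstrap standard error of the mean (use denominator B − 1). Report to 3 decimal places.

SE* = 2.005

Bootstrap SE is the standard deviation of the 9 replicate means.
Mean of replicates: (26.9 + 20.5 + 21.5 + 21.7 + 22.1 + 24.3 + 22.9 + 24.0 + 24.9) / 9 = 208.8000 / 9 = 23.2000
Sum of squared deviations: (+3.7000)² + (−2.7000)² + (−1.7000)² + (−1.5000)² + (−1.1000)² + (+1.1000)² + (−0.3000)² + (+0.8000)² + (+1.7000)² = 32.1600
Variance = 32.1600 / 8 = 4.0200
SE* = √4.0200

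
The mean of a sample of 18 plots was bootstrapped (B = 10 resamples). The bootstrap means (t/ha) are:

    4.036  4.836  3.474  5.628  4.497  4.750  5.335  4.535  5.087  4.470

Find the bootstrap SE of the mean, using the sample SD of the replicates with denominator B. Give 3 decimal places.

Bootstrap SE is the standard deviation of the 10 replicate means.
Mean of replicates: (4.036 + 4.836 + 3.474 + 5.628 + 4.497 + 4.750 + 5.335 + 4.535 + 5.087 + 4.470) / 10 = 46.6480 / 10 = 4.6648
Sum of squared deviations: (−0.6288)² + (+0.1712)² + (−1.1908)² + (+0.9632)² + (−0.1678)² + (+0.0852)² + (+0.6702)² + (−0.1298)² + (+0.4222)² + (−0.1948)² = 3.4881
Variance = 3.4881 / 10 = 0.3488
SE* = √0.3488

SE* = 0.591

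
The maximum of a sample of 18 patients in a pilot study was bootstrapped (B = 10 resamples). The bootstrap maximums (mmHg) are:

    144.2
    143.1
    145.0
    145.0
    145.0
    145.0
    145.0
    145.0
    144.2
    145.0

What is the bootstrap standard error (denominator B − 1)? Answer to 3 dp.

SE* = 0.638

Bootstrap SE is the standard deviation of the 10 replicate maximums.
Mean of replicates: (144.2 + 143.1 + 145.0 + 145.0 + 145.0 + 145.0 + 145.0 + 145.0 + 144.2 + 145.0) / 10 = 1446.5000 / 10 = 144.6500
Sum of squared deviations: (−0.4500)² + (−1.5500)² + (+0.3500)² + (+0.3500)² + (+0.3500)² + (+0.3500)² + (+0.3500)² + (+0.3500)² + (−0.4500)² + (+0.3500)² = 3.6650
Variance = 3.6650 / 9 = 0.4072
SE* = √0.4072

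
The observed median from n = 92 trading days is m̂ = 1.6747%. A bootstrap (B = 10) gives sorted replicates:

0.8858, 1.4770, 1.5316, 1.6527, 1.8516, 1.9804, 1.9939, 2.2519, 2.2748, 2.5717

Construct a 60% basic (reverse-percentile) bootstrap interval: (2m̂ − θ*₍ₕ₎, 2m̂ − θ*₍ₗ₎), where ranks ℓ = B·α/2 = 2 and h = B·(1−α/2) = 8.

(1.0975, 1.8724)

Percentile endpoints at ranks 2 and 8: θ*₍2₎ = 1.4770, θ*₍8₎ = 2.2519.
Basic interval reflects these around m̂:
  lower = 2 × 1.6747 − 2.2519 = 1.0975
  upper = 2 × 1.6747 − 1.4770 = 1.8724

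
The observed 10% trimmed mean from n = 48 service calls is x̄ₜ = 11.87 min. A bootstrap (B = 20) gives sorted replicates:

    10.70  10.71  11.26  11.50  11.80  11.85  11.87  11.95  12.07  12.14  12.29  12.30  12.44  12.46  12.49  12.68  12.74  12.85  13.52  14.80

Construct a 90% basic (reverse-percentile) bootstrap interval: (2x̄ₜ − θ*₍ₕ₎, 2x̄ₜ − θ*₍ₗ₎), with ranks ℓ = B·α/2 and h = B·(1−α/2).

Percentile endpoints at ranks 1 and 19: θ*₍1₎ = 10.70, θ*₍19₎ = 13.52.
Basic interval reflects these around x̄ₜ:
  lower = 2 × 11.87 − 13.52 = 10.22
  upper = 2 × 11.87 − 10.70 = 13.04

(10.22, 13.04)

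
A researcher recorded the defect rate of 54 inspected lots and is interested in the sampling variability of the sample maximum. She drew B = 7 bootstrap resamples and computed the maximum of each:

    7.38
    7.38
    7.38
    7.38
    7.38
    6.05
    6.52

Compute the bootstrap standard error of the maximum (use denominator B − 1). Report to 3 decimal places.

SE* = 0.551

Bootstrap SE is the standard deviation of the 7 replicate maximums.
Mean of replicates: (7.38 + 7.38 + 7.38 + 7.38 + 7.38 + 6.05 + 6.52) / 7 = 49.4700 / 7 = 7.0671
Sum of squared deviations: (+0.3129)² + (+0.3129)² + (+0.3129)² + (+0.3129)² + (+0.3129)² + (−1.0171)² + (−0.5471)² = 1.8233
Variance = 1.8233 / 6 = 0.3039
SE* = √0.3039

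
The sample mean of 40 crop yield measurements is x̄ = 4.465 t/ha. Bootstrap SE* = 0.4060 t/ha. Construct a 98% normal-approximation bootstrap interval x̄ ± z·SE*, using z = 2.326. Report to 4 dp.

(3.5206, 5.4094)

Margin = 2.326 × 0.4060 = 0.94436
Interval: 4.465 ± 0.94436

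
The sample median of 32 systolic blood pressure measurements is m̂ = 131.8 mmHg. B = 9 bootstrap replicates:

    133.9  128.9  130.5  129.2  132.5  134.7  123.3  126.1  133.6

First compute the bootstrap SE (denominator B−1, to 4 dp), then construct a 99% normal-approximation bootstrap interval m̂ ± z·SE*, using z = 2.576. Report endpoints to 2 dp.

Mean of replicates = 130.3000; sum of squared deviations = 117.9000; SE* = √(117.9000/8) = 3.8389
Margin = 2.576 × 3.8389 = 9.889
Interval: 131.8 ± 9.889

(121.91, 141.69)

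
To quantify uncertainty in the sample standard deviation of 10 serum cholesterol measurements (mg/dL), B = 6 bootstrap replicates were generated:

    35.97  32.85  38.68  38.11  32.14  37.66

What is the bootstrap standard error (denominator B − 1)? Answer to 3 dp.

Bootstrap SE is the standard deviation of the 6 replicate standard deviations.
Mean of replicates: (35.97 + 32.85 + 38.68 + 38.11 + 32.14 + 37.66) / 6 = 215.4100 / 6 = 35.9017
Sum of squared deviations: (+0.0683)² + (−3.0517)² + (+2.7783)² + (+2.2083)² + (−3.7617)² + (+1.7583)² = 39.1551
Variance = 39.1551 / 5 = 7.8310
SE* = √7.8310

SE* = 2.798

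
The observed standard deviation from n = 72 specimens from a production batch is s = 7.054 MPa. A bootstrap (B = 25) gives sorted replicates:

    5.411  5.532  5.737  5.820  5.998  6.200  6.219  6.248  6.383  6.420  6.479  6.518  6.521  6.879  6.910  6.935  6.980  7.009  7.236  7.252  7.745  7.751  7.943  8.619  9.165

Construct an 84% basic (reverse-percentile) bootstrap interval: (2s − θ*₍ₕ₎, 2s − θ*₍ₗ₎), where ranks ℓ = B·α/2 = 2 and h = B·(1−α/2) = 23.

Percentile endpoints at ranks 2 and 23: θ*₍2₎ = 5.532, θ*₍23₎ = 7.943.
Basic interval reflects these around s:
  lower = 2 × 7.054 − 7.943 = 6.165
  upper = 2 × 7.054 − 5.532 = 8.576

(6.165, 8.576)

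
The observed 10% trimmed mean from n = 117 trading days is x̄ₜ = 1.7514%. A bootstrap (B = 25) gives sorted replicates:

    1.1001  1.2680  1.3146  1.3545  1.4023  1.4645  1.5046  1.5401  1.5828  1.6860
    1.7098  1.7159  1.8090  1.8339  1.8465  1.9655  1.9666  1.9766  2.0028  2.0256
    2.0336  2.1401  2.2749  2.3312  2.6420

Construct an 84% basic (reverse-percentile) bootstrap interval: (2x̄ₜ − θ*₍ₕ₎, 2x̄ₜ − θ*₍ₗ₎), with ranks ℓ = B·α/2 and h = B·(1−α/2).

(1.2279, 2.2348)

Percentile endpoints at ranks 2 and 23: θ*₍2₎ = 1.2680, θ*₍23₎ = 2.2749.
Basic interval reflects these around x̄ₜ:
  lower = 2 × 1.7514 − 2.2749 = 1.2279
  upper = 2 × 1.7514 − 1.2680 = 2.2348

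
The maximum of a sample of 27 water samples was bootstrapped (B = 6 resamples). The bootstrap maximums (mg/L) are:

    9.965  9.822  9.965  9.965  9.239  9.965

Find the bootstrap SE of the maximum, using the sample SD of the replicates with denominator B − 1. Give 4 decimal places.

SE* = 0.2904

Bootstrap SE is the standard deviation of the 6 replicate maximums.
Mean of replicates: (9.965 + 9.822 + 9.965 + 9.965 + 9.239 + 9.965) / 6 = 58.92100 / 6 = 9.82017
Sum of squared deviations: (+0.14483)² + (+0.00183)² + (+0.14483)² + (+0.14483)² + (−0.58117)² + (+0.14483)² = 0.42166
Variance = 0.42166 / 5 = 0.08433
SE* = √0.08433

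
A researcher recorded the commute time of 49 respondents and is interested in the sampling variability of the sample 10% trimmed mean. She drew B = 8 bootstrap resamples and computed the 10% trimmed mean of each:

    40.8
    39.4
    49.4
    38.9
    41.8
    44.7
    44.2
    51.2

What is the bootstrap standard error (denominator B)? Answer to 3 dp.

Bootstrap SE is the standard deviation of the 8 replicate 10% trimmed means.
Mean of replicates: (40.8 + 39.4 + 49.4 + 38.9 + 41.8 + 44.7 + 44.2 + 51.2) / 8 = 350.4000 / 8 = 43.8000
Sum of squared deviations: (−3.0000)² + (−4.4000)² + (+5.6000)² + (−4.9000)² + (−2.0000)² + (+0.9000)² + (+0.4000)² + (+7.4000)² = 143.4600
Variance = 143.4600 / 8 = 17.9325
SE* = √17.9325

SE* = 4.235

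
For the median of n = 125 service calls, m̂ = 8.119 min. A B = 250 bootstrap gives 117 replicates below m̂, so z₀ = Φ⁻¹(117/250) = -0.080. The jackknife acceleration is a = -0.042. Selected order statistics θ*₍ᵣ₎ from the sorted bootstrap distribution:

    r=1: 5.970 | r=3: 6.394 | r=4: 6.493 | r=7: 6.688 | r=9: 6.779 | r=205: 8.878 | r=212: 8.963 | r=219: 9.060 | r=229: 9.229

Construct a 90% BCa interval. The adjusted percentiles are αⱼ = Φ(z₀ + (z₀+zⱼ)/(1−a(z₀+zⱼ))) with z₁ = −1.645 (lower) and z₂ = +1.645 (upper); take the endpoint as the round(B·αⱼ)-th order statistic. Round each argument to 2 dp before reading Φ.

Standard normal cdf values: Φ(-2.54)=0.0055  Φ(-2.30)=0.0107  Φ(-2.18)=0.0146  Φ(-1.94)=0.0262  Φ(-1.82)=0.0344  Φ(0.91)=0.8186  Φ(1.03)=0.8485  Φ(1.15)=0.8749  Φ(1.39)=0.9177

Lower: z₀ + z₁ = -0.080 + (-1.645) = -1.725; 1 − a(z₀+z₁) = 1 − (-0.042)(-1.725) = 0.9275; argument = -0.080 + (-1.725)/0.9275 = -1.9397 → -1.94.
α₁ = Φ(-1.94) = 0.0262; rank = round(250 × 0.0262) = 7; θ*₍7₎ = 6.688.
Upper: z₀ + z₂ = 1.565; 1 − a(z₀+z₂) = 1.0657; argument = 1.3885 → 1.39; α₂ = 0.9177; rank = 229; θ*₍229₎ = 9.229.

(6.688, 9.229)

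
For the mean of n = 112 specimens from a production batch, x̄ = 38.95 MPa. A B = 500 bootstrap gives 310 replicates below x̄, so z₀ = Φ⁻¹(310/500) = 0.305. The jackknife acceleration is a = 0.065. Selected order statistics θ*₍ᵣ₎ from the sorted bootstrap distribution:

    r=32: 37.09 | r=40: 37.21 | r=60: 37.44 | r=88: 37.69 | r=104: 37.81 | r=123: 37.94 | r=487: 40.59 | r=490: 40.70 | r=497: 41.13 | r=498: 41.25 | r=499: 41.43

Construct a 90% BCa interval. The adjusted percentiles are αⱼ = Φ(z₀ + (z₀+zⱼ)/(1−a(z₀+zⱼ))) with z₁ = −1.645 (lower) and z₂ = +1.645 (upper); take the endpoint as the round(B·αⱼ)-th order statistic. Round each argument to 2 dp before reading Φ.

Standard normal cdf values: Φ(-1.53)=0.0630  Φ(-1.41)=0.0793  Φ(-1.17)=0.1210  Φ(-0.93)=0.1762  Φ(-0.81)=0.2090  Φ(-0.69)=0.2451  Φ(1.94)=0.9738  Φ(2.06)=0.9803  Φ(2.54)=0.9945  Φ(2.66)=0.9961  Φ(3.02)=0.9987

(37.69, 41.13)

Lower: z₀ + z₁ = 0.305 + (-1.645) = -1.340; 1 − a(z₀+z₁) = 1 − (0.065)(-1.340) = 1.0871; argument = 0.305 + (-1.340)/1.0871 = -0.9276 → -0.93.
α₁ = Φ(-0.93) = 0.1762; rank = round(500 × 0.1762) = 88; θ*₍88₎ = 37.69.
Upper: z₀ + z₂ = 1.950; 1 − a(z₀+z₂) = 0.8732; argument = 2.5380 → 2.54; α₂ = 0.9945; rank = 497; θ*₍497₎ = 41.13.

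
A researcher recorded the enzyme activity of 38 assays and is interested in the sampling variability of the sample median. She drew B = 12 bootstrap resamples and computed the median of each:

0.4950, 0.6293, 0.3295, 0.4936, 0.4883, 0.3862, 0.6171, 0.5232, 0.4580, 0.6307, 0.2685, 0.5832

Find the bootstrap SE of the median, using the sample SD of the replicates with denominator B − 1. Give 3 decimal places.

SE* = 0.117

Bootstrap SE is the standard deviation of the 12 replicate medians.
Mean of replicates: (0.4950 + 0.6293 + 0.3295 + 0.4936 + 0.4883 + 0.3862 + 0.6171 + 0.5232 + 0.4580 + 0.6307 + 0.2685 + 0.5832) / 12 = 5.90260 / 12 = 0.49188
Sum of squared deviations: (+0.00312)² + (+0.13742)² + (−0.16238)² + (+0.00172)² + (−0.00358)² + (−0.10568)² + (+0.12522)² + (+0.03132)² + (−0.03388)² + (+0.13882)² + (−0.22338)² + (+0.09132)² = 0.15176
Variance = 0.15176 / 11 = 0.01380
SE* = √0.01380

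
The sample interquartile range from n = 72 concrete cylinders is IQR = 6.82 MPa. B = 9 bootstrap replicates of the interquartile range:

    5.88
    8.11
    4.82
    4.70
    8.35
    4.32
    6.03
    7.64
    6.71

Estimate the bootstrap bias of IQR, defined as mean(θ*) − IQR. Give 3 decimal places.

mean(θ*) = (5.88 + 8.11 + 4.82 + 4.70 + 8.35 + 4.32 + 6.03 + 7.64 + 6.71) / 9 = 6.2844
bias = 6.2844 − 6.82

bias = −0.536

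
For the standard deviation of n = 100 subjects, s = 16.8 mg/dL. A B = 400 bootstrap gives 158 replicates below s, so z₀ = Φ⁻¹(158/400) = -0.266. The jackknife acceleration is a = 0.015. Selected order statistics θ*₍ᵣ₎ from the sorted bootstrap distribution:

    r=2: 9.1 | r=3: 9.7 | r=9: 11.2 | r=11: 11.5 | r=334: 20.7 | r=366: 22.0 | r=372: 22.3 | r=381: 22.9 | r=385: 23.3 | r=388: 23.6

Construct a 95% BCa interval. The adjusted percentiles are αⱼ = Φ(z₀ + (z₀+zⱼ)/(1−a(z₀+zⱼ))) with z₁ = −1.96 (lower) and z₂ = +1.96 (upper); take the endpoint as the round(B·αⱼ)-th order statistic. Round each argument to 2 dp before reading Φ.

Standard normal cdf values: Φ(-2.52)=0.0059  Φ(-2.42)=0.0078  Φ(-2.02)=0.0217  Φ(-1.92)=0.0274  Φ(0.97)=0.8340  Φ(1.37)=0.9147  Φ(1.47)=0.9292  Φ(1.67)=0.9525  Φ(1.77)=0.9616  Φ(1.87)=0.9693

(9.7, 22.3)

Lower: z₀ + z₁ = -0.266 + (-1.960) = -2.226; 1 − a(z₀+z₁) = 1 − (0.015)(-2.226) = 1.0334; argument = -0.266 + (-2.226)/1.0334 = -2.4201 → -2.42.
α₁ = Φ(-2.42) = 0.0078; rank = round(400 × 0.0078) = 3; θ*₍3₎ = 9.7.
Upper: z₀ + z₂ = 1.694; 1 − a(z₀+z₂) = 0.9746; argument = 1.4722 → 1.47; α₂ = 0.9292; rank = 372; θ*₍372₎ = 22.3.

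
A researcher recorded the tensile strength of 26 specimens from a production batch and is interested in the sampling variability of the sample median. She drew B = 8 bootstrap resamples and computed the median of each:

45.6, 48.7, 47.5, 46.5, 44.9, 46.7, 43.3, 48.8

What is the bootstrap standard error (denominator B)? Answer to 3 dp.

SE* = 1.760

Bootstrap SE is the standard deviation of the 8 replicate medians.
Mean of replicates: (45.6 + 48.7 + 47.5 + 46.5 + 44.9 + 46.7 + 43.3 + 48.8) / 8 = 372.0000 / 8 = 46.5000
Sum of squared deviations: (−0.9000)² + (+2.2000)² + (+1.0000)² + (+0.0000)² + (−1.6000)² + (+0.2000)² + (−3.2000)² + (+2.3000)² = 24.7800
Variance = 24.7800 / 8 = 3.0975
SE* = √3.0975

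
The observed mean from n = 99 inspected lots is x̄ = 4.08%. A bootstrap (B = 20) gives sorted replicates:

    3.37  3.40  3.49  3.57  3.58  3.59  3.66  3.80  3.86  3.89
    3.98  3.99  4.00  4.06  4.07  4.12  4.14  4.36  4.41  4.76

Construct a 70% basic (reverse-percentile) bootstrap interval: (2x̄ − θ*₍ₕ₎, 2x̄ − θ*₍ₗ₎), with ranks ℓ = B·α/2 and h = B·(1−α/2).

Percentile endpoints at ranks 3 and 17: θ*₍3₎ = 3.49, θ*₍17₎ = 4.14.
Basic interval reflects these around x̄:
  lower = 2 × 4.08 − 4.14 = 4.02
  upper = 2 × 4.08 − 3.49 = 4.67

(4.02, 4.67)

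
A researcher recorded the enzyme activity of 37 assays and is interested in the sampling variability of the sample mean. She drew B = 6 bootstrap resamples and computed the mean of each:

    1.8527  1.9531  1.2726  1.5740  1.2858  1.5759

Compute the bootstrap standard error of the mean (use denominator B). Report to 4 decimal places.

Bootstrap SE is the standard deviation of the 6 replicate means.
Mean of replicates: (1.8527 + 1.9531 + 1.2726 + 1.5740 + 1.2858 + 1.5759) / 6 = 9.51410 / 6 = 1.58568
Sum of squared deviations: (+0.26702)² + (+0.36742)² + (−0.31308)² + (−0.01168)² + (−0.29988)² + (−0.00978)² = 0.39448
Variance = 0.39448 / 6 = 0.06575
SE* = √0.06575

SE* = 0.2564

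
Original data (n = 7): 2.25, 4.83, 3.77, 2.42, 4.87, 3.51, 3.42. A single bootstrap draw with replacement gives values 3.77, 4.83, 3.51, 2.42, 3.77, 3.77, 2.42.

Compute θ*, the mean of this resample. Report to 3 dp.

θ* = 3.499

Mean = (3.77 + 4.83 + 3.51 + 2.42 + 3.77 + 3.77 + 2.42) / 7 = 24.490 / 7 = 3.499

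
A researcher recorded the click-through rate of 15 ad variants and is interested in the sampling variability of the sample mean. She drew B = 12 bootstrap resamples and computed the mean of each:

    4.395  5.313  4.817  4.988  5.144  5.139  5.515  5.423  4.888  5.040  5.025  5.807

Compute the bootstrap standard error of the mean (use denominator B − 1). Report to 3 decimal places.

Bootstrap SE is the standard deviation of the 12 replicate means.
Mean of replicates: (4.395 + 5.313 + 4.817 + 4.988 + 5.144 + 5.139 + 5.515 + 5.423 + 4.888 + 5.040 + 5.025 + 5.807) / 12 = 61.4940 / 12 = 5.1245
Sum of squared deviations: (−0.7295)² + (+0.1885)² + (−0.3075)² + (−0.1365)² + (+0.0195)² + (+0.0145)² + (+0.3905)² + (+0.2985)² + (−0.2365)² + (−0.0845)² + (−0.0995)² + (+0.6825)² = 1.4619
Variance = 1.4619 / 11 = 0.1329
SE* = √0.1329

SE* = 0.365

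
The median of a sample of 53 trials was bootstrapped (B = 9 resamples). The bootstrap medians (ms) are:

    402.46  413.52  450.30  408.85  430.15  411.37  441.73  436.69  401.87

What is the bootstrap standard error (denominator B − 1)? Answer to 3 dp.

Bootstrap SE is the standard deviation of the 9 replicate medians.
Mean of replicates: (402.46 + 413.52 + 450.30 + 408.85 + 430.15 + 411.37 + 441.73 + 436.69 + 401.87) / 9 = 3796.9400 / 9 = 421.8822
Sum of squared deviations: (−19.4222)² + (−8.3622)² + (+28.4178)² + (−13.0322)² + (+8.2678)² + (−10.5122)² + (+19.8478)² + (+14.8078)² + (−20.0122)² = 2617.1150
Variance = 2617.1150 / 8 = 327.1394
SE* = √327.1394

SE* = 18.087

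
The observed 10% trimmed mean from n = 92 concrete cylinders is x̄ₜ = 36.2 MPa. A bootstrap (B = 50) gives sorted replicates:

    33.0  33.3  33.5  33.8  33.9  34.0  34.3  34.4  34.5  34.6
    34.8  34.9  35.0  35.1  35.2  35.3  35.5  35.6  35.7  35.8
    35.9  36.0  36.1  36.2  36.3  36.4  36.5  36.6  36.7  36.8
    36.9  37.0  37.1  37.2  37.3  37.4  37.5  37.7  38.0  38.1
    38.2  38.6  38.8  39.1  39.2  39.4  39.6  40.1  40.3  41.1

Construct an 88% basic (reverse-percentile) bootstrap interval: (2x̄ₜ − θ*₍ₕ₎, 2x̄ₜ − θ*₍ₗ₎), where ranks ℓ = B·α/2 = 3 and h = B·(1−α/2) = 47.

(32.8, 38.9)

Percentile endpoints at ranks 3 and 47: θ*₍3₎ = 33.5, θ*₍47₎ = 39.6.
Basic interval reflects these around x̄ₜ:
  lower = 2 × 36.2 − 39.6 = 32.8
  upper = 2 × 36.2 − 33.5 = 38.9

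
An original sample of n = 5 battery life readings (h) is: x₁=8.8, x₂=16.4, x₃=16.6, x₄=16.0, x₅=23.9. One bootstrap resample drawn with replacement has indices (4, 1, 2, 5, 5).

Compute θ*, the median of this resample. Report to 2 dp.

Resample values: 16.0, 8.8, 16.4, 23.9, 23.9.
Sorted: 8.8, 16.0, 16.4, 23.9, 23.9
Median = middle value = 16.40

θ* = 16.40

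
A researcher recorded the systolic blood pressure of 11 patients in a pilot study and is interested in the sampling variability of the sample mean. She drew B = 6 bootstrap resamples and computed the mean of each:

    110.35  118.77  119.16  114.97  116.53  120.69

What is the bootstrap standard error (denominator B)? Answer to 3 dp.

SE* = 3.406

Bootstrap SE is the standard deviation of the 6 replicate means.
Mean of replicates: (110.35 + 118.77 + 119.16 + 114.97 + 116.53 + 120.69) / 6 = 700.4700 / 6 = 116.7450
Sum of squared deviations: (−6.3950)² + (+2.0250)² + (+2.4150)² + (−1.7750)² + (−0.2150)² + (+3.9450)² = 69.5888
Variance = 69.5888 / 6 = 11.5981
SE* = √11.5981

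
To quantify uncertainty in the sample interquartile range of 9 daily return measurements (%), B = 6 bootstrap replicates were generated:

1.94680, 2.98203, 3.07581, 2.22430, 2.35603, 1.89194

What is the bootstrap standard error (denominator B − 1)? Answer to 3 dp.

Bootstrap SE is the standard deviation of the 6 replicate interquartile ranges.
Mean of replicates: (1.94680 + 2.98203 + 3.07581 + 2.22430 + 2.35603 + 1.89194) / 6 = 14.476910 / 6 = 2.412818
Sum of squared deviations: (−0.466018)² + (+0.569212)² + (+0.662992)² + (−0.188518)² + (−0.056788)² + (−0.520878)² = 1.290811
Variance = 1.290811 / 5 = 0.258162
SE* = √0.258162

SE* = 0.508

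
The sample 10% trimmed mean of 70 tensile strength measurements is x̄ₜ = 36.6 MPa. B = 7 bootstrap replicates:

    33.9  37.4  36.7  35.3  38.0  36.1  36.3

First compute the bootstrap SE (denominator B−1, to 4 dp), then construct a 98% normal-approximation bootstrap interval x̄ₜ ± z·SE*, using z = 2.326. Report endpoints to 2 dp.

(33.45, 39.75)

Mean of replicates = 36.2429; sum of squared deviations = 11.0371; SE* = √(11.0371/6) = 1.3563
Margin = 2.326 × 1.3563 = 3.155
Interval: 36.6 ± 3.155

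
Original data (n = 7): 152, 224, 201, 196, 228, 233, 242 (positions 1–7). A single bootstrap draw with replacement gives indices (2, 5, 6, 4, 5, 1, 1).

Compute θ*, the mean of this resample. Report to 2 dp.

θ* = 201.86

Resample values: 224, 228, 233, 196, 228, 152, 152.
Mean = (224 + 228 + 233 + 196 + 228 + 152 + 152) / 7 = 1413.0 / 7 = 201.86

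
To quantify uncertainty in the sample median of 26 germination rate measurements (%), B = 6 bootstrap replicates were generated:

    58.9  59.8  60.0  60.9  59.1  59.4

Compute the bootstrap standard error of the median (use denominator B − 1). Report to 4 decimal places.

Bootstrap SE is the standard deviation of the 6 replicate medians.
Mean of replicates: (58.9 + 59.8 + 60.0 + 60.9 + 59.1 + 59.4) / 6 = 358.10000 / 6 = 59.68333
Sum of squared deviations: (−0.78333)² + (+0.11667)² + (+0.31667)² + (+1.21667)² + (−0.58333)² + (−0.28333)² = 2.62833
Variance = 2.62833 / 5 = 0.52567
SE* = √0.52567

SE* = 0.7250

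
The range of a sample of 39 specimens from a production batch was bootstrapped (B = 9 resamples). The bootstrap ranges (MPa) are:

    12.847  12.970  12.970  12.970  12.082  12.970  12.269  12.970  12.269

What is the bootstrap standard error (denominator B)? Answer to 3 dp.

SE* = 0.356

Bootstrap SE is the standard deviation of the 9 replicate ranges.
Mean of replicates: (12.847 + 12.970 + 12.970 + 12.970 + 12.082 + 12.970 + 12.269 + 12.970 + 12.269) / 9 = 114.3170 / 9 = 12.7019
Sum of squared deviations: (+0.1451)² + (+0.2681)² + (+0.2681)² + (+0.2681)² + (−0.6199)² + (+0.2681)² + (−0.4329)² + (+0.2681)² + (−0.4329)² = 1.1395
Variance = 1.1395 / 9 = 0.1266
SE* = √0.1266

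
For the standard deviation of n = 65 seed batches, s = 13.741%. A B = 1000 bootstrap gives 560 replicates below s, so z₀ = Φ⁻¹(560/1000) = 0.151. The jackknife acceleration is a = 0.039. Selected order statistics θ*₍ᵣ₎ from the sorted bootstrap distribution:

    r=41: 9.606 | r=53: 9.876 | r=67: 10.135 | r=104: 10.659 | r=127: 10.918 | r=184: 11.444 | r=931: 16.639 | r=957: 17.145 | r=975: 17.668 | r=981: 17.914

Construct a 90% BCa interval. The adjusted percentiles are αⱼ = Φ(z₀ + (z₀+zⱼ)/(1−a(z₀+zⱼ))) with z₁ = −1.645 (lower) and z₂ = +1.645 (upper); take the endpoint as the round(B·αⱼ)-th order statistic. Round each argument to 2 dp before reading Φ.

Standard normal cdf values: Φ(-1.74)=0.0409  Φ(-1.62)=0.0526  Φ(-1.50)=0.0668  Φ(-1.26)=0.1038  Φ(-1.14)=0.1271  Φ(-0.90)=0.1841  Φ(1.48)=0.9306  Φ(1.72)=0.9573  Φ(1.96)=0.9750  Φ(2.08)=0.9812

(10.659, 17.914)

Lower: z₀ + z₁ = 0.151 + (-1.645) = -1.494; 1 − a(z₀+z₁) = 1 − (0.039)(-1.494) = 1.0583; argument = 0.151 + (-1.494)/1.0583 = -1.2607 → -1.26.
α₁ = Φ(-1.26) = 0.1038; rank = round(1000 × 0.1038) = 104; θ*₍104₎ = 10.659.
Upper: z₀ + z₂ = 1.796; 1 − a(z₀+z₂) = 0.9300; argument = 2.0823 → 2.08; α₂ = 0.9812; rank = 981; θ*₍981₎ = 17.914.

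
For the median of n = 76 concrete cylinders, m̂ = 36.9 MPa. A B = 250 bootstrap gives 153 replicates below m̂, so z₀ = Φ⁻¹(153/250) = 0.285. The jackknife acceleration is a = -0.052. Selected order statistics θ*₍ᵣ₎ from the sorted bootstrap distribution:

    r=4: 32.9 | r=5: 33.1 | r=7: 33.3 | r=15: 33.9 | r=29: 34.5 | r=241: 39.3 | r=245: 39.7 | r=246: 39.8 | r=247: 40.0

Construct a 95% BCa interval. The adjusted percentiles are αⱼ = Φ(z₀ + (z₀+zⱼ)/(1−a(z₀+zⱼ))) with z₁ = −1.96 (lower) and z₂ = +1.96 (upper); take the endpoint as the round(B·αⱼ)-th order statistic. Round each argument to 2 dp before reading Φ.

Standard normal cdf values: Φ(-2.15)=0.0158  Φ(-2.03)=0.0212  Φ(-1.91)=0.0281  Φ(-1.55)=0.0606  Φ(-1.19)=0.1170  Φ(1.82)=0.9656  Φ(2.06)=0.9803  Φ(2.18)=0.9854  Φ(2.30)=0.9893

Lower: z₀ + z₁ = 0.285 + (-1.960) = -1.675; 1 − a(z₀+z₁) = 1 − (-0.052)(-1.675) = 0.9129; argument = 0.285 + (-1.675)/0.9129 = -1.5498 → -1.55.
α₁ = Φ(-1.55) = 0.0606; rank = round(250 × 0.0606) = 15; θ*₍15₎ = 33.9.
Upper: z₀ + z₂ = 2.245; 1 − a(z₀+z₂) = 1.1167; argument = 2.2953 → 2.30; α₂ = 0.9893; rank = 247; θ*₍247₎ = 40.0.

(33.9, 40.0)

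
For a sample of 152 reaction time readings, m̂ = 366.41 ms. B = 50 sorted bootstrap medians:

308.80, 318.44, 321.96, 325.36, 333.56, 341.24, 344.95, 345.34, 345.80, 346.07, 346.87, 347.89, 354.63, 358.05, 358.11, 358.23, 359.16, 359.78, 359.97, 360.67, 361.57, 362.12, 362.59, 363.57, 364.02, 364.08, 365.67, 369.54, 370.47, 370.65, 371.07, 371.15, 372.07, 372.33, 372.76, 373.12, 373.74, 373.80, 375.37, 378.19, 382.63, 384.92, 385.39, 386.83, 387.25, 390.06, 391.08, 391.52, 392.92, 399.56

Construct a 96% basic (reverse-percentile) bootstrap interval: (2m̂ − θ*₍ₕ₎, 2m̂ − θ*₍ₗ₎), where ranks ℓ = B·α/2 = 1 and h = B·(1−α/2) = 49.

Percentile endpoints at ranks 1 and 49: θ*₍1₎ = 308.80, θ*₍49₎ = 392.92.
Basic interval reflects these around m̂:
  lower = 2 × 366.41 − 392.92 = 339.90
  upper = 2 × 366.41 − 308.80 = 424.02

(339.90, 424.02)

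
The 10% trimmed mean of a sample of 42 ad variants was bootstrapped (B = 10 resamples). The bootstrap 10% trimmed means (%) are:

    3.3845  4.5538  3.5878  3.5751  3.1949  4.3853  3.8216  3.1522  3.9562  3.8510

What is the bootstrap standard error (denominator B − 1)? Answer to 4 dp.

SE* = 0.4671

Bootstrap SE is the standard deviation of the 10 replicate 10% trimmed means.
Mean of replicates: (3.3845 + 4.5538 + 3.5878 + 3.5751 + 3.1949 + 4.3853 + 3.8216 + 3.1522 + 3.9562 + 3.8510) / 10 = 37.46240 / 10 = 3.74624
Sum of squared deviations: (−0.36174)² + (+0.80756)² + (−0.15844)² + (−0.17114)² + (−0.55134)² + (+0.63906)² + (+0.07536)² + (−0.59404)² + (+0.20996)² + (+0.10476)² = 1.96340
Variance = 1.96340 / 9 = 0.21816
SE* = √0.21816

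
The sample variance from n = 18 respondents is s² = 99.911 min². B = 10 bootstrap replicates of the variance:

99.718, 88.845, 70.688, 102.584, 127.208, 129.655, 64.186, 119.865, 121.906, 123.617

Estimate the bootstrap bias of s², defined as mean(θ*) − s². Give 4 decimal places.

mean(θ*) = (99.718 + 88.845 + 70.688 + 102.584 + 127.208 + 129.655 + 64.186 + 119.865 + 121.906 + 123.617) / 10 = 104.82720
bias = 104.82720 − 99.911

bias = +4.9162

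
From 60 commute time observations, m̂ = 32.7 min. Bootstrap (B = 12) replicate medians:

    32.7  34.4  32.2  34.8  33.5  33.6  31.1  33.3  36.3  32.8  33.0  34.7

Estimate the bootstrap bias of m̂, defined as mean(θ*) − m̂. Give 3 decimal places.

bias = +0.833

mean(θ*) = (32.7 + 34.4 + 32.2 + 34.8 + 33.5 + 33.6 + 31.1 + 33.3 + 36.3 + 32.8 + 33.0 + 34.7) / 12 = 33.5333
bias = 33.5333 − 32.7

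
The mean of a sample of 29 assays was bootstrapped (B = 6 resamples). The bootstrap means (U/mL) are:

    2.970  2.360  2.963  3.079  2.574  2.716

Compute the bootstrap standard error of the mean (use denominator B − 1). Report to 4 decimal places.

SE* = 0.2764

Bootstrap SE is the standard deviation of the 6 replicate means.
Mean of replicates: (2.970 + 2.360 + 2.963 + 3.079 + 2.574 + 2.716) / 6 = 16.66200 / 6 = 2.77700
Sum of squared deviations: (+0.19300)² + (−0.41700)² + (+0.18600)² + (+0.30200)² + (−0.20300)² + (−0.06100)² = 0.38187
Variance = 0.38187 / 5 = 0.07637
SE* = √0.07637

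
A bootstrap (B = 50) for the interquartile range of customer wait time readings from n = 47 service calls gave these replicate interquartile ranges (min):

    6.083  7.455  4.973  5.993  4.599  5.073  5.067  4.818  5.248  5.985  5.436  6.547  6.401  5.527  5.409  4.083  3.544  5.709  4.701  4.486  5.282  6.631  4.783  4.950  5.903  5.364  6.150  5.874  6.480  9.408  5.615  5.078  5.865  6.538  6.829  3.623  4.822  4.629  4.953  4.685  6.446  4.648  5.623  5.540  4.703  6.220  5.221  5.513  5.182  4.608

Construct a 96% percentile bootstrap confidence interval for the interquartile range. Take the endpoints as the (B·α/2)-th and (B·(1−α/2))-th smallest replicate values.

Sorted replicates: 3.544, 3.623, 4.083, 4.486, 4.599, 4.608, 4.629, 4.648, 4.685, 4.701, 4.703, 4.783, 4.818, 4.822, 4.950, 4.953, 4.973, 5.067, 5.073, 5.078, 5.182, 5.221, 5.248, 5.282, 5.364, 5.409, 5.436, 5.513, 5.527, 5.540, 5.615, 5.623, 5.709, 5.865, 5.874, 5.903, 5.985, 5.993, 6.083, 6.150, 6.220, 6.401, 6.446, 6.480, 6.538, 6.547, 6.631, 6.829, 7.455, 9.408
α = 0.04; lower rank = 50 × 0.020 = 1; upper rank = 50 × 0.980 = 49.
The 1st smallest replicate is 3.544; the 49th is 7.455.

(3.544, 7.455)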